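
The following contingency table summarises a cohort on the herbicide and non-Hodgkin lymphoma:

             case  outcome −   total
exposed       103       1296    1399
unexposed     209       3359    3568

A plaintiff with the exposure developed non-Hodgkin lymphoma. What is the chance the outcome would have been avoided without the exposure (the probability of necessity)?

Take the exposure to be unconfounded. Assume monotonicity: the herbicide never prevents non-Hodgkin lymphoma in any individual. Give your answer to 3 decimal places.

p₁ = P(outcome | exposed) = 103/1399 = 0.073624
p₀ = P(outcome | unexposed) = 209/3568 = 0.058576
Under exogeneity and monotonicity, PN = (p₁ − p₀)/p₁.
PN = (0.073624 − 0.058576) / 0.073624 ≈ 0.2044

PN ≈ 0.204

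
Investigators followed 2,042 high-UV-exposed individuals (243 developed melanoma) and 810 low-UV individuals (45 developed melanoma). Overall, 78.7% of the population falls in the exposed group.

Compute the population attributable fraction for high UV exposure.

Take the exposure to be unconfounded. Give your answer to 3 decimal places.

PAF ≈ 0.473

p₁ = P(outcome | exposed) = 243/2042 = 0.119
p₀ = P(outcome | unexposed) = 45/810 = 0.055556
Overall risk P(Y=1) = π·p₁ + (1−π)·p₀ = 0.787×0.119 + 0.213×0.055556 = 0.10549.
Under exogeneity, PAF = [P(Y=1) − p₀] / P(Y=1).
PAF = (0.10549 − 0.055556) / 0.10549 ≈ 0.4733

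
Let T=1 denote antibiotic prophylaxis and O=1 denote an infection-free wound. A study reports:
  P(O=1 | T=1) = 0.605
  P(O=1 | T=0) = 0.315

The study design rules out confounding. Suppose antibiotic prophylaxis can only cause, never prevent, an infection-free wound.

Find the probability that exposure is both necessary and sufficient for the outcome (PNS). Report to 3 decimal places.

Let p₁ = 0.605, p₀ = 0.315.
Under exogeneity and monotonicity, PNS = p₁ − p₀.
PNS = 0.605 − 0.315 = 0.29

PNS ≈ 0.290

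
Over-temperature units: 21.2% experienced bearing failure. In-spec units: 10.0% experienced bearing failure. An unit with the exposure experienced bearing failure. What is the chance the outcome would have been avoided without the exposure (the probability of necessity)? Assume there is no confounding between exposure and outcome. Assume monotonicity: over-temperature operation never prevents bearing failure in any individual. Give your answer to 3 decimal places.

p₁ = 0.212, p₀ = 0.1.
Under exogeneity and monotonicity, PN = (p₁ − p₀) / p₁.
PN = (0.212 − 0.1) / 0.212 = 0.112 / 0.212 ≈ 0.5283

PN ≈ 0.528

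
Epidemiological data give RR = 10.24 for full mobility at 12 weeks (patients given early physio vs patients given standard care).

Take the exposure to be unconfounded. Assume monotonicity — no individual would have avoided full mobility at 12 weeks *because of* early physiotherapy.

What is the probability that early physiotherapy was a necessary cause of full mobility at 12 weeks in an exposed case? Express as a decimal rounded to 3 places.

PN ≈ 0.902

Under exogeneity and monotonicity, PN = (RR − 1) / RR = 1 − 1/RR.
PN = (10.24 − 1) / 10.24 = 9.24 / 10.24 ≈ 0.9023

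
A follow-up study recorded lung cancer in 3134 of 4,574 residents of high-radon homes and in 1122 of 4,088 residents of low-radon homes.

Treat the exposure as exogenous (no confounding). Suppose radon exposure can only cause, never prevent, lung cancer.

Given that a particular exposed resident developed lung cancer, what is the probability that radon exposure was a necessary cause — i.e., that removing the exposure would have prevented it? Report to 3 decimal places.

p₁ = P(outcome | exposed) = 3134/4574 = 0.68518
p₀ = P(outcome | unexposed) = 1122/4088 = 0.27446
Under exogeneity and monotonicity, PN = (p₁ − p₀) / p₁.
PN = (0.68518 − 0.27446) / 0.68518 = 0.41072 / 0.68518 ≈ 0.5994

PN ≈ 0.599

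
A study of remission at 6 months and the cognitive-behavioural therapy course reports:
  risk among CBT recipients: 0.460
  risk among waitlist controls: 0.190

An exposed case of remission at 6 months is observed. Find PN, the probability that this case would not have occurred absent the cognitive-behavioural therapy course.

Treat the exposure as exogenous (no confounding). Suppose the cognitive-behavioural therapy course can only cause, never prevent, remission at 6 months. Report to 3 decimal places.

PN ≈ 0.587

Let p₁ = 0.46, p₀ = 0.19.
Under exogeneity and monotonicity, PN = (p₁ − p₀) / p₁.
PN = (0.46 − 0.19) / 0.46 = 0.27 / 0.46 ≈ 0.5870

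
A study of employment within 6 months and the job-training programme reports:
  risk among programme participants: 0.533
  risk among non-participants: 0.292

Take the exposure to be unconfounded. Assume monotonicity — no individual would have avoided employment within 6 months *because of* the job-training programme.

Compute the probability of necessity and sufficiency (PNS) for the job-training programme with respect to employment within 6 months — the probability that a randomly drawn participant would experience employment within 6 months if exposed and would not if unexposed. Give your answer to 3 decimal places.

Let p₁ = 0.533, p₀ = 0.292.
Under exogeneity and monotonicity, PNS = p₁ − p₀.
PNS = 0.533 − 0.292 = 0.241

PNS ≈ 0.241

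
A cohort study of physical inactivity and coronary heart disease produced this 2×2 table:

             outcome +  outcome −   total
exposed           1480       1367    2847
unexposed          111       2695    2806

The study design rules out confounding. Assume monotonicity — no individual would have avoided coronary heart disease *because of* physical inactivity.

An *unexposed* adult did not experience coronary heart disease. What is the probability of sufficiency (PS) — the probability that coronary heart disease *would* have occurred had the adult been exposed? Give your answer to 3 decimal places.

p₁ = P(outcome | exposed) = 1480/2847 = 0.51985
p₀ = P(outcome | unexposed) = 111/2806 = 0.039558
Under exogeneity and monotonicity, PS = (p₁ − p₀)/(1 − p₀).
PS = (0.51985 − 0.039558) / 0.96044 ≈ 0.5001

PS ≈ 0.500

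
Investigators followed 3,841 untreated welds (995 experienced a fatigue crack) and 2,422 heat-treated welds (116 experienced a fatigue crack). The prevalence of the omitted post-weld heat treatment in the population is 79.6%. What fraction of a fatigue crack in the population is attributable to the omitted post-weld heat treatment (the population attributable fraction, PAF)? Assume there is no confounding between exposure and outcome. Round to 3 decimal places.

p₁ = P(outcome | exposed) = 995/3841 = 0.25905
p₀ = P(outcome | unexposed) = 116/2422 = 0.047894
Overall risk P(Y=1) = π·p₁ + (1−π)·p₀ = 0.796×0.25905 + 0.204×0.047894 = 0.21597.
Under exogeneity, PAF = [P(Y=1) − p₀] / P(Y=1).
PAF = (0.21597 − 0.047894) / 0.21597 ≈ 0.7782

PAF ≈ 0.778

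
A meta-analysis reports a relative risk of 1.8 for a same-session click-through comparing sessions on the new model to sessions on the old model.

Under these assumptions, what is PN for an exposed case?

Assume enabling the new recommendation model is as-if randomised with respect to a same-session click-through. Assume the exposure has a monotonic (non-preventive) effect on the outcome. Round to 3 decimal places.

Under exogeneity and monotonicity, PN = (RR − 1) / RR = 1 − 1/RR.
PN = (1.8 − 1) / 1.8 = 0.8 / 1.8 ≈ 0.4444

PN ≈ 0.444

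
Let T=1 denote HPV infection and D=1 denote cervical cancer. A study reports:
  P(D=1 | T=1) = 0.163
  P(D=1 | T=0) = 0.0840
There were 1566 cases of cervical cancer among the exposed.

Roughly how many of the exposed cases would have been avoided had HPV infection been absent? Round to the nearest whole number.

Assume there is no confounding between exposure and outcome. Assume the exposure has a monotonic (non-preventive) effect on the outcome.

about 759 cases

Let p₁ = 0.163, p₀ = 0.084.
PN = (p₁ − p₀)/p₁ = (0.163 − 0.084) / 0.163 ≈ 0.48466.
Attributable cases ≈ PN × (exposed cases) = 0.48466 × 1566 ≈ 758.98.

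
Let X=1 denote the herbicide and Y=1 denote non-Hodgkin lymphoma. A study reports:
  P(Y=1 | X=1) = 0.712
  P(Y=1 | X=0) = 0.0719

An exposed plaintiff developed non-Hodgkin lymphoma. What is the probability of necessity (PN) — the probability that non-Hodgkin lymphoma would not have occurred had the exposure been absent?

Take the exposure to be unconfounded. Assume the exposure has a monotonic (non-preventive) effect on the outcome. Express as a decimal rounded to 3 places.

PN ≈ 0.899

Let p₁ = 0.712, p₀ = 0.0719.
Under exogeneity and monotonicity, PN = (p₁ − p₀) / p₁.
PN = (0.712 − 0.0719) / 0.712 = 0.6401 / 0.712 ≈ 0.8990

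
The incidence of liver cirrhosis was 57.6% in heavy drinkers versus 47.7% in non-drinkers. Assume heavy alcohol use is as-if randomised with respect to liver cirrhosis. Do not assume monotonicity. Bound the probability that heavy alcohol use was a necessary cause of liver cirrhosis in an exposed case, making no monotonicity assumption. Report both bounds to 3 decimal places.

p₁ = 0.576, p₀ = 0.477.
Under exogeneity alone the bounds on PN are max{0,(p₁−p₀)/p₁} ≤ PN ≤ min{1,(1−p₀)/p₁}.
  lower = (p₁ − p₀)/p₁ = 0.099 / 0.576 ≈ 0.1719
  upper = min{1, (1 − p₀)/p₁} = 0.523 / 0.576 ≈ 0.9080

0.172 ≤ PN ≤ 0.908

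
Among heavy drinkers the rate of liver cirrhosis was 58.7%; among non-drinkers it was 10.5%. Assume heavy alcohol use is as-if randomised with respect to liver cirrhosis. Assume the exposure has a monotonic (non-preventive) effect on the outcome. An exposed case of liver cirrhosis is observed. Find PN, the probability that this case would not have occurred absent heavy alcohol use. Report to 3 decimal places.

p₁ = 0.587, p₀ = 0.105.
Under exogeneity and monotonicity, PN = (p₁ − p₀) / p₁.
PN = (0.587 − 0.105) / 0.587 = 0.482 / 0.587 ≈ 0.8211

PN ≈ 0.821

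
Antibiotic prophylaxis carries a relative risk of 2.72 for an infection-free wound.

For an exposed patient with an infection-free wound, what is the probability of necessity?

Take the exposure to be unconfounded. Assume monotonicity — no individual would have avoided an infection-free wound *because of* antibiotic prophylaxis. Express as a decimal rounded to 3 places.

PN ≈ 0.632

Under exogeneity and monotonicity, PN = (RR − 1) / RR = 1 − 1/RR.
PN = (2.72 − 1) / 2.72 = 1.72 / 2.72 ≈ 0.6324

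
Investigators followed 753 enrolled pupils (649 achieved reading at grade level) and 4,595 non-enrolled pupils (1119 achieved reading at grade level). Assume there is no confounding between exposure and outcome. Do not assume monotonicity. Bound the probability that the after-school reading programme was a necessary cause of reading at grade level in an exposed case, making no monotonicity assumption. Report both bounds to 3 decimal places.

0.717 ≤ PN ≤ 0.878

p₁ = P(outcome | exposed) = 649/753 = 0.86189
p₀ = P(outcome | unexposed) = 1119/4595 = 0.24353
Under exogeneity alone the bounds on PN are max{0,(p₁−p₀)/p₁} ≤ PN ≤ min{1,(1−p₀)/p₁}.
  lower = (p₁ − p₀)/p₁ = 0.61836 / 0.86189 ≈ 0.7175
  upper = min{1, (1 − p₀)/p₁} = 0.75647 / 0.86189 ≈ 0.8777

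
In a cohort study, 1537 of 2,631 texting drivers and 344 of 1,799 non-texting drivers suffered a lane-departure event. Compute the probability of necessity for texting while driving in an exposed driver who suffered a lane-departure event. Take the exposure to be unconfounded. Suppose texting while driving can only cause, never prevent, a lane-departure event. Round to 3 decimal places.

PN ≈ 0.673

p₁ = P(outcome | exposed) = 1537/2631 = 0.58419
p₀ = P(outcome | unexposed) = 344/1799 = 0.19122
Under exogeneity and monotonicity, PN = (p₁ − p₀) / p₁.
PN = (0.58419 − 0.19122) / 0.58419 = 0.39297 / 0.58419 ≈ 0.6727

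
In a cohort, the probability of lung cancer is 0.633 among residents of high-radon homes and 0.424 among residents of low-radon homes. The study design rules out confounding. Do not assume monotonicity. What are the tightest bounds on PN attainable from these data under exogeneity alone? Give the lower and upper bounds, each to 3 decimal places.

0.330 ≤ PN ≤ 0.910

Let p₁ = 0.633, p₀ = 0.424.
Under exogeneity alone the bounds on PN are max{0,(p₁−p₀)/p₁} ≤ PN ≤ min{1,(1−p₀)/p₁}.
  lower = (p₁ − p₀)/p₁ = 0.209 / 0.633 ≈ 0.3302
  upper = min{1, (1 − p₀)/p₁} = 0.576 / 0.633 ≈ 0.9100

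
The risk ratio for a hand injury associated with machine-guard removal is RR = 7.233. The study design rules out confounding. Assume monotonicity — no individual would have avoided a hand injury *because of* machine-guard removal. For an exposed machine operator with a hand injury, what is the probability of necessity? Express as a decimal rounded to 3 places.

Under exogeneity and monotonicity, PN = (RR − 1) / RR = 1 − 1/RR.
PN = (7.233 − 1) / 7.233 = 6.233 / 7.233 ≈ 0.8617

PN ≈ 0.862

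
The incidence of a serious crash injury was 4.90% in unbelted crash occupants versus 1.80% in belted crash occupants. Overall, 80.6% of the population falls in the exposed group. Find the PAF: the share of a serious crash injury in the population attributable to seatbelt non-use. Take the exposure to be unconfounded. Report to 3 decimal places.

PAF ≈ 0.581

p₁ = 0.049, p₀ = 0.018.
Overall risk P(Y=1) = π·p₁ + (1−π)·p₀ = 0.806×0.049 + 0.194×0.018 = 0.042986.
Under exogeneity, PAF = [P(Y=1) − p₀] / P(Y=1).
PAF = (0.042986 − 0.018) / 0.042986 ≈ 0.5813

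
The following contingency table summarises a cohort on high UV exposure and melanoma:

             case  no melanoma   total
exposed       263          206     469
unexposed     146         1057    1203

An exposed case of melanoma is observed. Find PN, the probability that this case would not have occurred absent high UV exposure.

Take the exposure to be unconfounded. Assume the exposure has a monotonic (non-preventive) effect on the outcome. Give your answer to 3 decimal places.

p₁ = P(outcome | exposed) = 263/469 = 0.56077
p₀ = P(outcome | unexposed) = 146/1203 = 0.12136
Under exogeneity and monotonicity, PN = (p₁ − p₀)/p₁.
PN = (0.56077 − 0.12136) / 0.56077 ≈ 0.7836

PN ≈ 0.784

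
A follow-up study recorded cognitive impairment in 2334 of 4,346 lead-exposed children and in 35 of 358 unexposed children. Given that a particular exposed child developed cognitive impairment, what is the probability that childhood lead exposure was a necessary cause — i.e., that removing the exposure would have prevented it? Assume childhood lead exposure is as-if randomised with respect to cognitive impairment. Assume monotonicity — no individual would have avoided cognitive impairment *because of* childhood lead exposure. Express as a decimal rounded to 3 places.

PN ≈ 0.818

p₁ = P(outcome | exposed) = 2334/4346 = 0.53705
p₀ = P(outcome | unexposed) = 35/358 = 0.097765
Under exogeneity and monotonicity, PN = (p₁ − p₀) / p₁.
PN = (0.53705 − 0.097765) / 0.53705 = 0.43928 / 0.53705 ≈ 0.8180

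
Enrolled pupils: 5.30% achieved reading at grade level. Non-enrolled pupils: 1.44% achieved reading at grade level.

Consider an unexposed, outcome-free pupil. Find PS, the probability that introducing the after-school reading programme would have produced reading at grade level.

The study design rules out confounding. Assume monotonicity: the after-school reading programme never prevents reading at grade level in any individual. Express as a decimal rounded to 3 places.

PS ≈ 0.039

p₁ = 0.053, p₀ = 0.0144.
Under exogeneity and monotonicity, PS = (p₁ − p₀) / (1 − p₀).
PS = (0.053 − 0.0144) / (1 − 0.0144) = 0.0386 / 0.9856 ≈ 0.0392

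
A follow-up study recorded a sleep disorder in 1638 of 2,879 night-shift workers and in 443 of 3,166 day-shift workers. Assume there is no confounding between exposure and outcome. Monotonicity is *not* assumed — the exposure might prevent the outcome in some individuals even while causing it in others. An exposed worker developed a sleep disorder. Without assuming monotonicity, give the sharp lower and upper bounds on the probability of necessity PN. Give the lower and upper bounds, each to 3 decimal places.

0.754 ≤ PN ≤ 1.000

p₁ = P(outcome | exposed) = 1638/2879 = 0.56895
p₀ = P(outcome | unexposed) = 443/3166 = 0.13992
Under exogeneity alone the bounds on PN are max{0,(p₁−p₀)/p₁} ≤ PN ≤ min{1,(1−p₀)/p₁}.
  lower = (p₁ − p₀)/p₁ = 0.42902 / 0.56895 ≈ 0.7541
  upper = min{1, (1 − p₀)/p₁} = 0.86008 / 0.56895 ≈ 1.5117 → capped at 1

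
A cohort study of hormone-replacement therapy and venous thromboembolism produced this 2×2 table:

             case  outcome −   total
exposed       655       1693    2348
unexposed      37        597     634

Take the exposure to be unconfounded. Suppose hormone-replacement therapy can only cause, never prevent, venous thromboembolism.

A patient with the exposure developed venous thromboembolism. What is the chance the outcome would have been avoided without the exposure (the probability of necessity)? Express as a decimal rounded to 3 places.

PN ≈ 0.791

p₁ = P(outcome | exposed) = 655/2348 = 0.27896
p₀ = P(outcome | unexposed) = 37/634 = 0.05836
Under exogeneity and monotonicity, PN = (p₁ − p₀)/p₁.
PN = (0.27896 − 0.05836) / 0.27896 ≈ 0.7908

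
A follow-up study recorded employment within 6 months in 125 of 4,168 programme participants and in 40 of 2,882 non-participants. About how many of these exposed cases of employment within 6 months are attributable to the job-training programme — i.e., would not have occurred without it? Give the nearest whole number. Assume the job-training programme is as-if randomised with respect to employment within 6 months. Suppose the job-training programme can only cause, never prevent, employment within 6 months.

p₁ = P(outcome | exposed) = 125/4168 = 0.02999
p₀ = P(outcome | unexposed) = 40/2882 = 0.013879
PN = (p₁ − p₀)/p₁ = (0.02999 − 0.013879) / 0.02999 ≈ 0.53721.
Attributable cases ≈ PN × (exposed cases) = 0.53721 × 125 ≈ 67.15.

about 67 cases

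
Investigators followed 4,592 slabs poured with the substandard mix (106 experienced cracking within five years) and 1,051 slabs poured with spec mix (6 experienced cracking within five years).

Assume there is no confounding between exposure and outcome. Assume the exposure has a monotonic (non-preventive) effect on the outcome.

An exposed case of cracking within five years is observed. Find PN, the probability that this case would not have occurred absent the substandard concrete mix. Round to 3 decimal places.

p₁ = P(outcome | exposed) = 106/4592 = 0.023084
p₀ = P(outcome | unexposed) = 6/1051 = 0.0057088
Under exogeneity and monotonicity, PN = (p₁ − p₀) / p₁.
PN = (0.023084 − 0.0057088) / 0.023084 = 0.017375 / 0.023084 ≈ 0.7527

PN ≈ 0.753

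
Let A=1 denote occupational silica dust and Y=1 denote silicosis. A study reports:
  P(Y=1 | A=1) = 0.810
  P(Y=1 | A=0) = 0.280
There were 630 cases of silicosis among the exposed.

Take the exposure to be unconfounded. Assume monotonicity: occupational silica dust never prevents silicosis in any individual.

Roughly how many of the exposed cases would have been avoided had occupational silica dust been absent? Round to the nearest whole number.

about 412 cases

Let p₁ = 0.81, p₀ = 0.28.
PN = (p₁ − p₀)/p₁ = (0.81 − 0.28) / 0.81 ≈ 0.65432.
Attributable cases ≈ PN × (exposed cases) = 0.65432 × 630 ≈ 412.22.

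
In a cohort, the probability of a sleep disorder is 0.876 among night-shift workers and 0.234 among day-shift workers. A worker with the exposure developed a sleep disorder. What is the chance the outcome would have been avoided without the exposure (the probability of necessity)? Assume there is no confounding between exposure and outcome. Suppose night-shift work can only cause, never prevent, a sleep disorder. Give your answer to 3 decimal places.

PN ≈ 0.733

Let p₁ = 0.876, p₀ = 0.234.
Under exogeneity and monotonicity, PN = (p₁ − p₀) / p₁.
PN = (0.876 − 0.234) / 0.876 = 0.642 / 0.876 ≈ 0.7329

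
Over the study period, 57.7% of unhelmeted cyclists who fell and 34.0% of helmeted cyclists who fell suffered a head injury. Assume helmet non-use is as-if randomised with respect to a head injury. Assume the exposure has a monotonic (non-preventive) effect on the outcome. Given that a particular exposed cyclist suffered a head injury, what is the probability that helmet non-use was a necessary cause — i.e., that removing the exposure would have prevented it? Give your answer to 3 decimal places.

PN ≈ 0.411

p₁ = 0.577, p₀ = 0.34.
Under exogeneity and monotonicity, PN = (p₁ − p₀) / p₁.
PN = (0.577 − 0.34) / 0.577 = 0.237 / 0.577 ≈ 0.4107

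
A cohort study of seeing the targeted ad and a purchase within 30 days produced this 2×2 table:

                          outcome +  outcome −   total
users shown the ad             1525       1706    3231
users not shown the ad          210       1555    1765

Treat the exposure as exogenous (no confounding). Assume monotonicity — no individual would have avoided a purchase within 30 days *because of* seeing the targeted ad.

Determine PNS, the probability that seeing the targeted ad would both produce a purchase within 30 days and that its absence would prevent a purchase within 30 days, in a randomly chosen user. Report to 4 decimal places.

p₁ = P(outcome | exposed) = 1525/3231 = 0.47199
p₀ = P(outcome | unexposed) = 210/1765 = 0.11898
Under exogeneity and monotonicity, PNS = p₁ − p₀.
PNS = 0.47199 − 0.11898 = 0.35301

PNS ≈ 0.3530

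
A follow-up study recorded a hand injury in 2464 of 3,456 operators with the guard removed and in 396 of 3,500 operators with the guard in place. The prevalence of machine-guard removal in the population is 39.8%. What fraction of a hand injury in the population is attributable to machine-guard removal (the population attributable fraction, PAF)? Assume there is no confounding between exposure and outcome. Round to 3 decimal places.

PAF ≈ 0.678

p₁ = P(outcome | exposed) = 2464/3456 = 0.71296
p₀ = P(outcome | unexposed) = 396/3500 = 0.11314
Overall risk P(Y=1) = π·p₁ + (1−π)·p₀ = 0.398×0.71296 + 0.602×0.11314 = 0.35187.
Under exogeneity, PAF = [P(Y=1) − p₀] / P(Y=1).
PAF = (0.35187 − 0.11314) / 0.35187 ≈ 0.6785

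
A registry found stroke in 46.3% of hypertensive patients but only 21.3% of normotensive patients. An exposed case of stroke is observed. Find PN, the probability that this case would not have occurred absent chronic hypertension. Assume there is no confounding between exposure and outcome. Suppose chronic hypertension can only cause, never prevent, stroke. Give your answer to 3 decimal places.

p₁ = 0.463, p₀ = 0.213.
Under exogeneity and monotonicity, PN = (p₁ − p₀) / p₁.
PN = (0.463 − 0.213) / 0.463 = 0.25 / 0.463 ≈ 0.5400

PN ≈ 0.540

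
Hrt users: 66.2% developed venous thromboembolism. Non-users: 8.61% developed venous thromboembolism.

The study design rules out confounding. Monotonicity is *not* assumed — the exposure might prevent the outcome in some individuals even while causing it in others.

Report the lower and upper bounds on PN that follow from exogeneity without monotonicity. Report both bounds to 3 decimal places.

0.870 ≤ PN ≤ 1.000

p₁ = 0.662, p₀ = 0.0861.
Under exogeneity alone the bounds on PN are max{0,(p₁−p₀)/p₁} ≤ PN ≤ min{1,(1−p₀)/p₁}.
  lower = (p₁ − p₀)/p₁ = 0.5759 / 0.662 ≈ 0.8699
  upper = min{1, (1 − p₀)/p₁} = 0.9139 / 0.662 ≈ 1.3805 → capped at 1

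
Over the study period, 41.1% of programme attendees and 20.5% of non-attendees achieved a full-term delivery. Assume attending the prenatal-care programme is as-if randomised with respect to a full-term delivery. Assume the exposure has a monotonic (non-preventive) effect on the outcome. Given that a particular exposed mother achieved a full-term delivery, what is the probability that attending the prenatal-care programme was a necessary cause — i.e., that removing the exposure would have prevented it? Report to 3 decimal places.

PN ≈ 0.501

p₁ = 0.411, p₀ = 0.205.
Under exogeneity and monotonicity, PN = (p₁ − p₀) / p₁.
PN = (0.411 − 0.205) / 0.411 = 0.206 / 0.411 ≈ 0.5012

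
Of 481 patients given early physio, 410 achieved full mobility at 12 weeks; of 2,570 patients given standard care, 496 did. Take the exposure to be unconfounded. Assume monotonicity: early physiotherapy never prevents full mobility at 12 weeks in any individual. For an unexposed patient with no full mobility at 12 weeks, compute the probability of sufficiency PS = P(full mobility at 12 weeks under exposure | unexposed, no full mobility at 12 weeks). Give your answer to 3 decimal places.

PS ≈ 0.817

p₁ = P(outcome | exposed) = 410/481 = 0.85239
p₀ = P(outcome | unexposed) = 496/2570 = 0.193
Under exogeneity and monotonicity, PS = (p₁ − p₀) / (1 − p₀).
PS = (0.85239 − 0.193) / (1 − 0.193) = 0.65939 / 0.807 ≈ 0.8171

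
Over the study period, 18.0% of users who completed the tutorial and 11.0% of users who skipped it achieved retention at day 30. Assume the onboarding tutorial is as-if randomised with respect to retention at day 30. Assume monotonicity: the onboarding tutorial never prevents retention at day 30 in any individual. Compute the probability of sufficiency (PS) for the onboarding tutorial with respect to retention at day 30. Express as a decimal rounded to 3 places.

p₁ = 0.18, p₀ = 0.11.
Under exogeneity and monotonicity, PS = (p₁ − p₀) / (1 − p₀).
PS = (0.18 − 0.11) / (1 − 0.11) = 0.07 / 0.89 ≈ 0.0787

PS ≈ 0.079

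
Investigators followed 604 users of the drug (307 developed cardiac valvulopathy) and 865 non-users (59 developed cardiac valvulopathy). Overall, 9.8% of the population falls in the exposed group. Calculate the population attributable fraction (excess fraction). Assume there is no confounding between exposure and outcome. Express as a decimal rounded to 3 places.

PAF ≈ 0.387

p₁ = P(outcome | exposed) = 307/604 = 0.50828
p₀ = P(outcome | unexposed) = 59/865 = 0.068208
Overall risk P(Y=1) = π·p₁ + (1−π)·p₀ = 0.098×0.50828 + 0.902×0.068208 = 0.11133.
Under exogeneity, PAF = [P(Y=1) − p₀] / P(Y=1).
PAF = (0.11133 − 0.068208) / 0.11133 ≈ 0.3874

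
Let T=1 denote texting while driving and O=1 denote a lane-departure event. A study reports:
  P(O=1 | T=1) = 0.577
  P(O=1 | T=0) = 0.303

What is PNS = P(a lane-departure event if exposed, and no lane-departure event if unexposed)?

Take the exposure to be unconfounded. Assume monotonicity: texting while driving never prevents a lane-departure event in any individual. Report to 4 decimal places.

Let p₁ = 0.577, p₀ = 0.303.
Under exogeneity and monotonicity, PNS = p₁ − p₀.
PNS = 0.577 − 0.303 = 0.274

PNS ≈ 0.2740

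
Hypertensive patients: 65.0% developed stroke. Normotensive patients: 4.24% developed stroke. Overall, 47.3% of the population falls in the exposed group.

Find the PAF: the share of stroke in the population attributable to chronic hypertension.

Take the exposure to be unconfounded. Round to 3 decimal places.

p₁ = 0.65, p₀ = 0.0424.
Overall risk P(Y=1) = π·p₁ + (1−π)·p₀ = 0.473×0.65 + 0.527×0.0424 = 0.32979.
Under exogeneity, PAF = [P(Y=1) − p₀] / P(Y=1).
PAF = (0.32979 − 0.0424) / 0.32979 ≈ 0.8714

PAF ≈ 0.871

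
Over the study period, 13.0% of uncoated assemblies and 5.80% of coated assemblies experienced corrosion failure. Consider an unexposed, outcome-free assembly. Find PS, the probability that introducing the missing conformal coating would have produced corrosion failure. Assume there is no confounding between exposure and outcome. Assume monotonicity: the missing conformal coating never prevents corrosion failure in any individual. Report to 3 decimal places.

p₁ = 0.13, p₀ = 0.058.
Under exogeneity and monotonicity, PS = (p₁ − p₀) / (1 − p₀).
PS = (0.13 − 0.058) / (1 − 0.058) = 0.072 / 0.942 ≈ 0.0764

PS ≈ 0.076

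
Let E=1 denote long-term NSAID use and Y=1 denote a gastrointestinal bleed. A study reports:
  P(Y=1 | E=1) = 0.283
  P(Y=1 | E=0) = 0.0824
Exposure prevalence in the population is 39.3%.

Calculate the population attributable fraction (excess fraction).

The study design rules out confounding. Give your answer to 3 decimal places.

PAF ≈ 0.489

Let p₁ = 0.283, p₀ = 0.0824.
Overall risk P(Y=1) = π·p₁ + (1−π)·p₀ = 0.393×0.283 + 0.607×0.0824 = 0.16124.
Under exogeneity, PAF = [P(Y=1) − p₀] / P(Y=1).
PAF = (0.16124 − 0.0824) / 0.16124 ≈ 0.4889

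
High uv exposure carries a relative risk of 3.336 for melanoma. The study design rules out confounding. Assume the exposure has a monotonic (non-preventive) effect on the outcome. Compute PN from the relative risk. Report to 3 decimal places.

Under exogeneity and monotonicity, PN = (RR − 1) / RR = 1 − 1/RR.
PN = (3.336 − 1) / 3.336 = 2.336 / 3.336 ≈ 0.7002

PN ≈ 0.700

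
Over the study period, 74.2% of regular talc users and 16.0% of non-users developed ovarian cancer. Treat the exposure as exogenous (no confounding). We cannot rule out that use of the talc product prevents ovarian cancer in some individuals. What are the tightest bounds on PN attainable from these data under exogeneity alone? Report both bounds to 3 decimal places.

p₁ = 0.742, p₀ = 0.16.
Under exogeneity alone the bounds on PN are max{0,(p₁−p₀)/p₁} ≤ PN ≤ min{1,(1−p₀)/p₁}.
  lower = (p₁ − p₀)/p₁ = 0.582 / 0.742 ≈ 0.7844
  upper = min{1, (1 − p₀)/p₁} = 0.84 / 0.742 ≈ 1.1321 → capped at 1

0.784 ≤ PN ≤ 1.000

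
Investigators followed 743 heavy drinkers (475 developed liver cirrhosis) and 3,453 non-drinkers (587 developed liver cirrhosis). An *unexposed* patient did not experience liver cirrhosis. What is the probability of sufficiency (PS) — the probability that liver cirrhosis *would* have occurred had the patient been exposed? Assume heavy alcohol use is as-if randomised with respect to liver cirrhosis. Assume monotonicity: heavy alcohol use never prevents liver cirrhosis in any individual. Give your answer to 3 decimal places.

PS ≈ 0.565

p₁ = P(outcome | exposed) = 475/743 = 0.6393
p₀ = P(outcome | unexposed) = 587/3453 = 0.17
Under exogeneity and monotonicity, PS = (p₁ − p₀) / (1 − p₀).
PS = (0.6393 − 0.17) / (1 − 0.17) = 0.4693 / 0.83 ≈ 0.5654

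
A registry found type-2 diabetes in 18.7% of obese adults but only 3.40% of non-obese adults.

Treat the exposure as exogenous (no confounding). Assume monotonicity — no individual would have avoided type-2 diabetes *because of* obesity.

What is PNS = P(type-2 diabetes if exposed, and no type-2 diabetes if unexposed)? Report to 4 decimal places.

p₁ = 0.187, p₀ = 0.034.
Under exogeneity and monotonicity, PNS = p₁ − p₀.
PNS = 0.187 − 0.034 = 0.153

PNS ≈ 0.1530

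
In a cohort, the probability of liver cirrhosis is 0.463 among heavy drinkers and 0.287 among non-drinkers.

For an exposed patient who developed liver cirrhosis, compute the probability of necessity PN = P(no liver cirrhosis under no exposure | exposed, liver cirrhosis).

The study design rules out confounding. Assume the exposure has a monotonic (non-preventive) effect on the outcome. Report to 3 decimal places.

PN ≈ 0.380

Let p₁ = 0.463, p₀ = 0.287.
Under exogeneity and monotonicity, PN = (p₁ − p₀) / p₁.
PN = (0.463 − 0.287) / 0.463 = 0.176 / 0.463 ≈ 0.3801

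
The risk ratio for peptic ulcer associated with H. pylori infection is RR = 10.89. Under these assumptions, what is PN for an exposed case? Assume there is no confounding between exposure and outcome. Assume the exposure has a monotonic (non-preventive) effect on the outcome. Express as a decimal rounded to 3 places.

PN ≈ 0.908

Under exogeneity and monotonicity, PN = (RR − 1) / RR = 1 − 1/RR.
PN = (10.89 − 1) / 10.89 = 9.89 / 10.89 ≈ 0.9082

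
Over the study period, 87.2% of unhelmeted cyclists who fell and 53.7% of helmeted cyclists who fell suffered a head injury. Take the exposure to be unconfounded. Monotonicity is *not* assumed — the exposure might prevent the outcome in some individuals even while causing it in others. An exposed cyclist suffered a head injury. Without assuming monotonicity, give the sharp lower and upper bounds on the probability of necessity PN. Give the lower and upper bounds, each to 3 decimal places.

0.384 ≤ PN ≤ 0.531

p₁ = 0.872, p₀ = 0.537.
Under exogeneity alone the bounds on PN are max{0,(p₁−p₀)/p₁} ≤ PN ≤ min{1,(1−p₀)/p₁}.
  lower = (p₁ − p₀)/p₁ = 0.335 / 0.872 ≈ 0.3842
  upper = min{1, (1 − p₀)/p₁} = 0.463 / 0.872 ≈ 0.5310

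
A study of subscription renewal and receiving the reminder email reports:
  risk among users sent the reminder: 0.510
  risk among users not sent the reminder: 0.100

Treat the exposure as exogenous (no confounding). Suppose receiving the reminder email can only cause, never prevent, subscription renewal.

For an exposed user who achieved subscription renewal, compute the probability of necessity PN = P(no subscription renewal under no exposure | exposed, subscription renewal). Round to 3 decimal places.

PN ≈ 0.804

Let p₁ = 0.51, p₀ = 0.1.
Under exogeneity and monotonicity, PN = (p₁ − p₀) / p₁.
PN = (0.51 − 0.1) / 0.51 = 0.41 / 0.51 ≈ 0.8039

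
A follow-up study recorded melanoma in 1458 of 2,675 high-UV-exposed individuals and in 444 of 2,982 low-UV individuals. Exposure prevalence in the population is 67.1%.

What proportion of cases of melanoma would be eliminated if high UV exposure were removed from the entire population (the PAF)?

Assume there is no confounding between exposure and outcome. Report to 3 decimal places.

PAF ≈ 0.641

p₁ = P(outcome | exposed) = 1458/2675 = 0.54505
p₀ = P(outcome | unexposed) = 444/2982 = 0.14889
Overall risk P(Y=1) = π·p₁ + (1−π)·p₀ = 0.671×0.54505 + 0.329×0.14889 = 0.41471.
Under exogeneity, PAF = [P(Y=1) − p₀] / P(Y=1).
PAF = (0.41471 − 0.14889) / 0.41471 ≈ 0.6410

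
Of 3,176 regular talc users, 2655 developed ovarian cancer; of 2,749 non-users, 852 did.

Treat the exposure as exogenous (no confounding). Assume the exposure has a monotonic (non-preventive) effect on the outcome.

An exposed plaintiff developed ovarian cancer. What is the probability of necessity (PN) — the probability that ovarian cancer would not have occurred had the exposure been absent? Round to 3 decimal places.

PN ≈ 0.629

p₁ = P(outcome | exposed) = 2655/3176 = 0.83596
p₀ = P(outcome | unexposed) = 852/2749 = 0.30993
Under exogeneity and monotonicity, PN = (p₁ − p₀) / p₁.
PN = (0.83596 − 0.30993) / 0.83596 = 0.52603 / 0.83596 ≈ 0.6293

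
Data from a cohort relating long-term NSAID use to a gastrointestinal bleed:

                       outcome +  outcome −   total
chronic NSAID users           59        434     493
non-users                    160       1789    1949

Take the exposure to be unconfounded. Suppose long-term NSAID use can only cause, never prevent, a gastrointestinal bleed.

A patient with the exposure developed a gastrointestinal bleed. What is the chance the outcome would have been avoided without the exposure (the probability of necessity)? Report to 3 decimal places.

PN ≈ 0.314

p₁ = P(outcome | exposed) = 59/493 = 0.11968
p₀ = P(outcome | unexposed) = 160/1949 = 0.082093
Under exogeneity and monotonicity, PN = (p₁ − p₀) / p₁.
PN = (0.11968 − 0.082093) / 0.11968 = 0.037582 / 0.11968 ≈ 0.3140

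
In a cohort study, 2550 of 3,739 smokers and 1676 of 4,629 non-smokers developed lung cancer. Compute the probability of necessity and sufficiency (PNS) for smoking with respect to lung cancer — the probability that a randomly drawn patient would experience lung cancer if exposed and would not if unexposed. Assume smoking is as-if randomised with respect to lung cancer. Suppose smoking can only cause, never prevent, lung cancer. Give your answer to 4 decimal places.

PNS ≈ 0.3199

p₁ = P(outcome | exposed) = 2550/3739 = 0.682
p₀ = P(outcome | unexposed) = 1676/4629 = 0.36207
Under exogeneity and monotonicity, PNS = p₁ − p₀.
PNS = 0.682 − 0.36207 = 0.31994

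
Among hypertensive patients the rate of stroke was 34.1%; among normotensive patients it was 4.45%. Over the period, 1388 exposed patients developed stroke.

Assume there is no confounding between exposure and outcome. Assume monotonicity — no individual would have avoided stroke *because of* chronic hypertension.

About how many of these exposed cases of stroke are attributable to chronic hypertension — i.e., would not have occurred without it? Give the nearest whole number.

about 1207 cases

p₁ = 0.341, p₀ = 0.0445.
PN = (p₁ − p₀)/p₁ = (0.341 − 0.0445) / 0.341 ≈ 0.86950.
Attributable cases ≈ PN × (exposed cases) = 0.86950 × 1388 ≈ 1206.87.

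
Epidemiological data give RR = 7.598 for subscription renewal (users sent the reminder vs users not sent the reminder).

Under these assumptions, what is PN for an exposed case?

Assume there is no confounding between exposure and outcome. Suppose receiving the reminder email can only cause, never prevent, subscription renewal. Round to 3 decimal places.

Under exogeneity and monotonicity, PN = (RR − 1) / RR = 1 − 1/RR.
PN = (7.598 − 1) / 7.598 = 6.598 / 7.598 ≈ 0.8684

PN ≈ 0.868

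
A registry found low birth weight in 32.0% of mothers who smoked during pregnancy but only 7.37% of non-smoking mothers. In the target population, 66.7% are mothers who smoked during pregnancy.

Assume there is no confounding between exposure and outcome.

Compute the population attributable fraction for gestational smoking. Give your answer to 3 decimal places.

PAF ≈ 0.690

p₁ = 0.32, p₀ = 0.0737.
Overall risk P(Y=1) = π·p₁ + (1−π)·p₀ = 0.667×0.32 + 0.333×0.0737 = 0.23798.
Under exogeneity, PAF = [P(Y=1) − p₀] / P(Y=1).
PAF = (0.23798 − 0.0737) / 0.23798 ≈ 0.6903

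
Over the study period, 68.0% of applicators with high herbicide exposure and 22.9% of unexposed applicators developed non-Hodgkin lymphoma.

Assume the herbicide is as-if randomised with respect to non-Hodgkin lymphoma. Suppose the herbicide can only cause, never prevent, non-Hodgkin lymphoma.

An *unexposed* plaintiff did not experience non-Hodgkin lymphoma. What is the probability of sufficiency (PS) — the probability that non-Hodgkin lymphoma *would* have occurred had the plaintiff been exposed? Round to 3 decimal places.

p₁ = 0.68, p₀ = 0.229.
Under exogeneity and monotonicity, PS = (p₁ − p₀) / (1 − p₀).
PS = (0.68 − 0.229) / (1 − 0.229) = 0.451 / 0.771 ≈ 0.5850

PS ≈ 0.585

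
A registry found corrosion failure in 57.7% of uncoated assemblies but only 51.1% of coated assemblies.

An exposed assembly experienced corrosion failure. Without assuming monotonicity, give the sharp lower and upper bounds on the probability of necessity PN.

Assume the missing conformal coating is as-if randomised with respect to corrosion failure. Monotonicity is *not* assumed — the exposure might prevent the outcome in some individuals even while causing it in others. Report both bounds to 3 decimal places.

p₁ = 0.577, p₀ = 0.511.
Under exogeneity alone the bounds on PN are max{0,(p₁−p₀)/p₁} ≤ PN ≤ min{1,(1−p₀)/p₁}.
  lower = (p₁ − p₀)/p₁ = 0.066 / 0.577 ≈ 0.1144
  upper = min{1, (1 − p₀)/p₁} = 0.489 / 0.577 ≈ 0.8475

0.114 ≤ PN ≤ 0.847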